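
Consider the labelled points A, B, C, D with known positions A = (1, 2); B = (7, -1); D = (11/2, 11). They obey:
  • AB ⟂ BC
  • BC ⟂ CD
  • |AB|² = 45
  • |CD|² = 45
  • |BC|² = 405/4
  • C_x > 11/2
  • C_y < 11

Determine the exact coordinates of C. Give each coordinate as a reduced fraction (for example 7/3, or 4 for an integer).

C = (23/2, 8)

1. C_x = 23/2  [[AB ⟂ BC ⇒ 6x-3y-45=0] ∩ [|C−(11/2, 11)|²=45]]
2. C_y = 8  [[AB ⟂ BC ⇒ 6x-3y-45=0] ∩ [|C−(11/2, 11)|²=45]]
   so C = (23/2, 8)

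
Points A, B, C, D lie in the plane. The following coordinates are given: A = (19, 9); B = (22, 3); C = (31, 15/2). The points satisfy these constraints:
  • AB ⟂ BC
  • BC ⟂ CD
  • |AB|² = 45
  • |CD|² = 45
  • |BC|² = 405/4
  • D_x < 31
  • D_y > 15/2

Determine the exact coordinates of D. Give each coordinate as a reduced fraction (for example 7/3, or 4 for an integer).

1. D_x = 28  [[BC ⟂ CD ⇒ 9x+9/2y-1251/4=0] ∩ [|D−(31, 15/2)|²=45]]
2. D_y = 27/2  [[BC ⟂ CD ⇒ 9x+9/2y-1251/4=0] ∩ [|D−(31, 15/2)|²=45]]
   so D = (28, 27/2)

D = (28, 27/2)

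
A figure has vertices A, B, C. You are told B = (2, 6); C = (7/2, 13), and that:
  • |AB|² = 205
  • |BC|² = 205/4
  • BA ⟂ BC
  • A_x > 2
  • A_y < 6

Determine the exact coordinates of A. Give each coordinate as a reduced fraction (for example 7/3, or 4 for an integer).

A = (16, 3)

1. A_x = 16  [[BA ⟂ BC ⇒ 3/2x+7y-45=0] ∩ [|A−(2, 6)|²=205]]
2. A_y = 3  [[BA ⟂ BC ⇒ 3/2x+7y-45=0] ∩ [|A−(2, 6)|²=205]]
   so A = (16, 3)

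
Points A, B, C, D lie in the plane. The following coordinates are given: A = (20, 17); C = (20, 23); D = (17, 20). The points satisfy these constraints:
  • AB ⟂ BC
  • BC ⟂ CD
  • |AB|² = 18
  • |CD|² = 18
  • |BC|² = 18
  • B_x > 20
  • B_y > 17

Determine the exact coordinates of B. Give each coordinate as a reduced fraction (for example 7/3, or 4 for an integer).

B = (23, 20)

1. B_x = 23  [[BC ⟂ CD ⇒ 3x+3y-129=0] ∩ [|B−(20, 17)|²=18]]
2. B_y = 20  [[BC ⟂ CD ⇒ 3x+3y-129=0] ∩ [|B−(20, 17)|²=18]]
   so B = (23, 20)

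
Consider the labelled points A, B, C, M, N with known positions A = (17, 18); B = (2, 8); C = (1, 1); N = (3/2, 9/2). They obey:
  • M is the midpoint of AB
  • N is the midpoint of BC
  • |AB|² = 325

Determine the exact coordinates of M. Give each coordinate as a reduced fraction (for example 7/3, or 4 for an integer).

M = (19/2, 13)

1. M_x = 19/2  [2·M = A+B = (17, 18)+(2, 8)]
2. M_y = 13  [2·M = A+B = (17, 18)+(2, 8)]
   so M = (19/2, 13)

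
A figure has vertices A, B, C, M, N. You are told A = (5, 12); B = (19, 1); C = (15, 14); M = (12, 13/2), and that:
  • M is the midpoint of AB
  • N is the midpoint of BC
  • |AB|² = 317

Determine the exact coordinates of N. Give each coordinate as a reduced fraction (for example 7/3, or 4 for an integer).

1. N_x = 17  [2·N = B+C = (19, 1)+(15, 14)]
2. N_y = 15/2  [2·N = B+C = (19, 1)+(15, 14)]
   so N = (17, 15/2)

N = (17, 15/2)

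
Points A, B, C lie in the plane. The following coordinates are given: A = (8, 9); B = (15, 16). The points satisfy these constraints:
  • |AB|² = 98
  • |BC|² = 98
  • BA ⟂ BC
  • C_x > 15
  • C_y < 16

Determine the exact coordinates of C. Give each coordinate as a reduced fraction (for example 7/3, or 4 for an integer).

C = (22, 9)

1. C_x = 22  [[BA ⟂ BC ⇒ -7x-7y+217=0] ∩ [|C−(15, 16)|²=98]]
2. C_y = 9  [[BA ⟂ BC ⇒ -7x-7y+217=0] ∩ [|C−(15, 16)|²=98]]
   so C = (22, 9)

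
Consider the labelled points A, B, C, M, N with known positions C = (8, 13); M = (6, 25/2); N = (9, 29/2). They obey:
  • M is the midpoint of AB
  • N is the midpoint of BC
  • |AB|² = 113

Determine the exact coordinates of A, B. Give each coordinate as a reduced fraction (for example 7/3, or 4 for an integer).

A = (2, 9)
B = (10, 16)

1. B_x = 10  [B = 2·N−C = 2·(9, 29/2)−(8, 13)]
2. B_y = 16  [B = 2·N−C = 2·(9, 29/2)−(8, 13)]
   so B = (10, 16)
3. A_x = 2  [A = 2·M−B = 2·(6, 25/2)−(10, 16)]
4. A_y = 9  [A = 2·M−B = 2·(6, 25/2)−(10, 16)]
   so A = (2, 9)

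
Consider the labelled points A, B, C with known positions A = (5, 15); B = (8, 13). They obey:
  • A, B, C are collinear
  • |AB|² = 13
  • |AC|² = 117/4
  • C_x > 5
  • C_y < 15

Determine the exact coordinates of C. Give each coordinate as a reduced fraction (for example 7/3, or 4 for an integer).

C = (19/2, 12)

1. C_x = 19/2  [[A, B, C are collinear ⇒ 2x+3y-55=0] ∩ [|C−(5, 15)|²=117/4]]
2. C_y = 12  [[A, B, C are collinear ⇒ 2x+3y-55=0] ∩ [|C−(5, 15)|²=117/4]]
   so C = (19/2, 12)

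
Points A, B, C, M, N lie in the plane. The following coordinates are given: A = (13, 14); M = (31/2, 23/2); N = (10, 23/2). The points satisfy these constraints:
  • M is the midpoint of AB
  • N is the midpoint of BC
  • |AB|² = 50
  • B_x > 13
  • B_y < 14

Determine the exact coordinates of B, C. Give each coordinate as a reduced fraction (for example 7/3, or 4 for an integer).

B = (18, 9)
C = (2, 14)

1. B_x = 18  [B = 2·M−A = 2·(31/2, 23/2)−(13, 14)]
2. B_y = 9  [B = 2·M−A = 2·(31/2, 23/2)−(13, 14)]
   so B = (18, 9)
3. C_x = 2  [C = 2·N−B = 2·(10, 23/2)−(18, 9)]
4. C_y = 14  [C = 2·N−B = 2·(10, 23/2)−(18, 9)]
   so C = (2, 14)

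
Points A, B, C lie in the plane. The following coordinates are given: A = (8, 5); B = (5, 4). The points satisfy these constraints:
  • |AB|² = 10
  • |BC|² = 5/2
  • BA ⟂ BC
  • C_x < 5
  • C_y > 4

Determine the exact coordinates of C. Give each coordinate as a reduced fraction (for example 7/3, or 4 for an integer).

C = (9/2, 11/2)

1. C_x = 9/2  [[BA ⟂ BC ⇒ 3x+1y-19=0] ∩ [|C−(5, 4)|²=5/2]]
2. C_y = 11/2  [[BA ⟂ BC ⇒ 3x+1y-19=0] ∩ [|C−(5, 4)|²=5/2]]
   so C = (9/2, 11/2)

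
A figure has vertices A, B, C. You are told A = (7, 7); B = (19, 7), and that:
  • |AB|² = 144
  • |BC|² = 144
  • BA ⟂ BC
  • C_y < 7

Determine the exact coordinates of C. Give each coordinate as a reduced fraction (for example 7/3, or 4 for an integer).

1. C_x = 19  [[BA ⟂ BC ⇒ -12x+228=0] ∩ [|C−(19, 7)|²=144]]
2. C_y = -5  [[BA ⟂ BC ⇒ -12x+228=0] ∩ [|C−(19, 7)|²=144]]
   so C = (19, -5)

C = (19, -5)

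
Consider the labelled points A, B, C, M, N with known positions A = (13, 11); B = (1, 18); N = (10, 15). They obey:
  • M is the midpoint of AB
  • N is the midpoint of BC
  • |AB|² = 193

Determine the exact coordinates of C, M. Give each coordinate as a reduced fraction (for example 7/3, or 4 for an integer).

C = (19, 12)
M = (7, 29/2)

1. M_x = 7  [2·M = A+B = (13, 11)+(1, 18)]
2. M_y = 29/2  [2·M = A+B = (13, 11)+(1, 18)]
   so M = (7, 29/2)
3. C_x = 19  [C = 2·N−B = 2·(10, 15)−(1, 18)]
4. C_y = 12  [C = 2·N−B = 2·(10, 15)−(1, 18)]
   so C = (19, 12)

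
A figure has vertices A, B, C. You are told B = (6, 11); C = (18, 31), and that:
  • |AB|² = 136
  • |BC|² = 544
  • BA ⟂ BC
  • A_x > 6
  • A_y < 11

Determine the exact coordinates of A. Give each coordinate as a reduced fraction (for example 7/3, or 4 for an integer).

A = (16, 5)

1. A_x = 16  [[BA ⟂ BC ⇒ 12x+20y-292=0] ∩ [|A−(6, 11)|²=136]]
2. A_y = 5  [[BA ⟂ BC ⇒ 12x+20y-292=0] ∩ [|A−(6, 11)|²=136]]
   so A = (16, 5)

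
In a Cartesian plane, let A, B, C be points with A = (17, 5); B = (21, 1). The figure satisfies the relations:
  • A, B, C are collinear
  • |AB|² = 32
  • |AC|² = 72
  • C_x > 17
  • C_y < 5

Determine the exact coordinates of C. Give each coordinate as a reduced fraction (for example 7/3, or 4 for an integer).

C = (23, -1)

1. C_x = 23  [[A, B, C are collinear ⇒ 4x+4y-88=0] ∩ [|C−(17, 5)|²=72]]
2. C_y = -1  [[A, B, C are collinear ⇒ 4x+4y-88=0] ∩ [|C−(17, 5)|²=72]]
   so C = (23, -1)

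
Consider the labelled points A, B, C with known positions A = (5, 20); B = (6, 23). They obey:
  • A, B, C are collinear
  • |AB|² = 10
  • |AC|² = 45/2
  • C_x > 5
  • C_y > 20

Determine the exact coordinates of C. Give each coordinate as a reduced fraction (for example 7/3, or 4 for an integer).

C = (13/2, 49/2)

1. C_x = 13/2  [[A, B, C are collinear ⇒ -3x+1y-5=0] ∩ [|C−(5, 20)|²=45/2]]
2. C_y = 49/2  [[A, B, C are collinear ⇒ -3x+1y-5=0] ∩ [|C−(5, 20)|²=45/2]]
   so C = (13/2, 49/2)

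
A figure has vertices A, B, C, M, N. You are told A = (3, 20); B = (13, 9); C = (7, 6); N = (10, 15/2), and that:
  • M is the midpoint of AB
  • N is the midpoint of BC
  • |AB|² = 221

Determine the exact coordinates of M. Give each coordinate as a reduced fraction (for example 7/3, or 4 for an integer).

M = (8, 29/2)

1. M_x = 8  [2·M = A+B = (3, 20)+(13, 9)]
2. M_y = 29/2  [2·M = A+B = (3, 20)+(13, 9)]
   so M = (8, 29/2)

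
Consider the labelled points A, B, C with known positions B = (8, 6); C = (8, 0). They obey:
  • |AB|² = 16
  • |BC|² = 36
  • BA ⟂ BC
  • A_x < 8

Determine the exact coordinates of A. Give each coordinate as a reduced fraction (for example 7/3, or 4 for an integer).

1. A_x = 4  [[BA ⟂ BC ⇒ -6y+36=0] ∩ [|A−(8, 6)|²=16]]
2. A_y = 6  [[BA ⟂ BC ⇒ -6y+36=0] ∩ [|A−(8, 6)|²=16]]
   so A = (4, 6)

A = (4, 6)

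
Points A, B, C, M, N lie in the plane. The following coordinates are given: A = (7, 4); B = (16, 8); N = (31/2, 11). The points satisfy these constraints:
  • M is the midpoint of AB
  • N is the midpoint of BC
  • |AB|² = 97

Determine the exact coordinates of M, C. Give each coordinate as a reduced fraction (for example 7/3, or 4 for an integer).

M = (23/2, 6)
C = (15, 14)

1. M_x = 23/2  [2·M = A+B = (7, 4)+(16, 8)]
2. M_y = 6  [2·M = A+B = (7, 4)+(16, 8)]
   so M = (23/2, 6)
3. C_x = 15  [C = 2·N−B = 2·(31/2, 11)−(16, 8)]
4. C_y = 14  [C = 2·N−B = 2·(31/2, 11)−(16, 8)]
   so C = (15, 14)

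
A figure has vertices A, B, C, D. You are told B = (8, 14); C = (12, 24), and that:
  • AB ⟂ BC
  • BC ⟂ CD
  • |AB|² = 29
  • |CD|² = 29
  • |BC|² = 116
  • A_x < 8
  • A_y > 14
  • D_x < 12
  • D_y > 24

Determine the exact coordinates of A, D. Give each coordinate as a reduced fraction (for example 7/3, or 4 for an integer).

A = (3, 16)
D = (7, 26)

1. A_x = 3  [[AB ⟂ BC ⇒ -4x-10y+172=0] ∩ [|A−(8, 14)|²=29]]
2. A_y = 16  [[AB ⟂ BC ⇒ -4x-10y+172=0] ∩ [|A−(8, 14)|²=29]]
   so A = (3, 16)
3. D_x = 7  [[BC ⟂ CD ⇒ 4x+10y-288=0] ∩ [|D−(12, 24)|²=29]]
4. D_y = 26  [[BC ⟂ CD ⇒ 4x+10y-288=0] ∩ [|D−(12, 24)|²=29]]
   so D = (7, 26)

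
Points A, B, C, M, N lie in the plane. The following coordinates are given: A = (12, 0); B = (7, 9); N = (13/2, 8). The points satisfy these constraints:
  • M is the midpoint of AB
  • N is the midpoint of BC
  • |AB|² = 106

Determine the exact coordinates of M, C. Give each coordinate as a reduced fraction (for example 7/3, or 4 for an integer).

M = (19/2, 9/2)
C = (6, 7)

1. M_x = 19/2  [2·M = A+B = (12, 0)+(7, 9)]
2. M_y = 9/2  [2·M = A+B = (12, 0)+(7, 9)]
   so M = (19/2, 9/2)
3. C_x = 6  [C = 2·N−B = 2·(13/2, 8)−(7, 9)]
4. C_y = 7  [C = 2·N−B = 2·(13/2, 8)−(7, 9)]
   so C = (6, 7)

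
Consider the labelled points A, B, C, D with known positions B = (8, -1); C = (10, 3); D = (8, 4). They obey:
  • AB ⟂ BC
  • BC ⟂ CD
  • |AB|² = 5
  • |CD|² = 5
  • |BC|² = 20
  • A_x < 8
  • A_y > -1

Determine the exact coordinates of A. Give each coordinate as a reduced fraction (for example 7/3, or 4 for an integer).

1. A_x = 6  [[AB ⟂ BC ⇒ -2x-4y+12=0] ∩ [|A−(8, -1)|²=5]]
2. A_y = 0  [[AB ⟂ BC ⇒ -2x-4y+12=0] ∩ [|A−(8, -1)|²=5]]
   so A = (6, 0)

A = (6, 0)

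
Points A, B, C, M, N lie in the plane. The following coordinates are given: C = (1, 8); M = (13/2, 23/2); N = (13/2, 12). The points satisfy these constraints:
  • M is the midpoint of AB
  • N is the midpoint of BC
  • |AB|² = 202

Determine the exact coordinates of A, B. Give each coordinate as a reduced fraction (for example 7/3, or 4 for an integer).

A = (1, 7)
B = (12, 16)

1. B_x = 12  [B = 2·N−C = 2·(13/2, 12)−(1, 8)]
2. B_y = 16  [B = 2·N−C = 2·(13/2, 12)−(1, 8)]
   so B = (12, 16)
3. A_x = 1  [A = 2·M−B = 2·(13/2, 23/2)−(12, 16)]
4. A_y = 7  [A = 2·M−B = 2·(13/2, 23/2)−(12, 16)]
   so A = (1, 7)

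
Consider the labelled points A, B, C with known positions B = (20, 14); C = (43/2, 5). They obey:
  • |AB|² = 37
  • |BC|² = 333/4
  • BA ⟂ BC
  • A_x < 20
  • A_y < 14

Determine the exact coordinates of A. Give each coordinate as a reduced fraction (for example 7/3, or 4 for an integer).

1. A_x = 14  [[BA ⟂ BC ⇒ 3/2x-9y+96=0] ∩ [|A−(20, 14)|²=37]]
2. A_y = 13  [[BA ⟂ BC ⇒ 3/2x-9y+96=0] ∩ [|A−(20, 14)|²=37]]
   so A = (14, 13)

A = (14, 13)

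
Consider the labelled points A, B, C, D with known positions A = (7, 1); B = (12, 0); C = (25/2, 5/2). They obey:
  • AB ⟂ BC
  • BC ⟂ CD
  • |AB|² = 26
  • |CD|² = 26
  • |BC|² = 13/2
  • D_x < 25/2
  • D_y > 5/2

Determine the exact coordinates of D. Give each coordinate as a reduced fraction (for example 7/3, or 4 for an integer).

D = (15/2, 7/2)

1. D_x = 15/2  [[BC ⟂ CD ⇒ 1/2x+5/2y-25/2=0] ∩ [|D−(25/2, 5/2)|²=26]]
2. D_y = 7/2  [[BC ⟂ CD ⇒ 1/2x+5/2y-25/2=0] ∩ [|D−(25/2, 5/2)|²=26]]
   so D = (15/2, 7/2)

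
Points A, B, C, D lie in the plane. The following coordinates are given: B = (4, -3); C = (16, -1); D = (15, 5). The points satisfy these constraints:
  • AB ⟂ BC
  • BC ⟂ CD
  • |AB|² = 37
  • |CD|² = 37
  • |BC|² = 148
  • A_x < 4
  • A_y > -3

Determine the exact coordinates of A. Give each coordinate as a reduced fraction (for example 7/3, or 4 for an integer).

1. A_x = 3  [[AB ⟂ BC ⇒ -12x-2y+42=0] ∩ [|A−(4, -3)|²=37]]
2. A_y = 3  [[AB ⟂ BC ⇒ -12x-2y+42=0] ∩ [|A−(4, -3)|²=37]]
   so A = (3, 3)

A = (3, 3)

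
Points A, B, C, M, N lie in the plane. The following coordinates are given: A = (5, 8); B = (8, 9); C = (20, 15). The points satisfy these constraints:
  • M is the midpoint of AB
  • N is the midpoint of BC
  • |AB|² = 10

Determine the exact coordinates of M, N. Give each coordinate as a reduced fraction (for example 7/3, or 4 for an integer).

1. M_x = 13/2  [2·M = A+B = (5, 8)+(8, 9)]
2. M_y = 17/2  [2·M = A+B = (5, 8)+(8, 9)]
   so M = (13/2, 17/2)
3. N_x = 14  [2·N = B+C = (8, 9)+(20, 15)]
4. N_y = 12  [2·N = B+C = (8, 9)+(20, 15)]
   so N = (14, 12)

M = (13/2, 17/2)
N = (14, 12)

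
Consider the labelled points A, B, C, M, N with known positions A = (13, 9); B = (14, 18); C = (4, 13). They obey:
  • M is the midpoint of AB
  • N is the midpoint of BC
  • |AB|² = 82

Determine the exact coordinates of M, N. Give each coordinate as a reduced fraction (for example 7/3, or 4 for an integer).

M = (27/2, 27/2)
N = (9, 31/2)

1. M_x = 27/2  [2·M = A+B = (13, 9)+(14, 18)]
2. M_y = 27/2  [2·M = A+B = (13, 9)+(14, 18)]
   so M = (27/2, 27/2)
3. N_x = 9  [2·N = B+C = (14, 18)+(4, 13)]
4. N_y = 31/2  [2·N = B+C = (14, 18)+(4, 13)]
   so N = (9, 31/2)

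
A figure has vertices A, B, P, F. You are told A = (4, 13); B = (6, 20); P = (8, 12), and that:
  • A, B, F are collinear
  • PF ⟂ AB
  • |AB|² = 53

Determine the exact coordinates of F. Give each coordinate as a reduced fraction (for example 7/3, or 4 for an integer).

1. F_x = 214/53  [[A, B, F are collinear ⇒ -7x+2y+2=0] ∩ [PF ⟂ AB ⇒ 2x+7y-100=0]]
2. F_y = 696/53  [[A, B, F are collinear ⇒ -7x+2y+2=0] ∩ [PF ⟂ AB ⇒ 2x+7y-100=0]]
   so F = (214/53, 696/53)

F = (214/53, 696/53)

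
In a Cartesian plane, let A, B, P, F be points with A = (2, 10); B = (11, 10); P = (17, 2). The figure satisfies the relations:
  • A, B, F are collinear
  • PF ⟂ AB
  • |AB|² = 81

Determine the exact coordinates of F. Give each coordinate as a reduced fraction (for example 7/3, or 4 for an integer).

F = (17, 10)

1. F_x = 17  [[A, B, F are collinear ⇒ 9y-90=0] ∩ [PF ⟂ AB ⇒ 9x-153=0]]
2. F_y = 10  [[A, B, F are collinear ⇒ 9y-90=0] ∩ [PF ⟂ AB ⇒ 9x-153=0]]
   so F = (17, 10)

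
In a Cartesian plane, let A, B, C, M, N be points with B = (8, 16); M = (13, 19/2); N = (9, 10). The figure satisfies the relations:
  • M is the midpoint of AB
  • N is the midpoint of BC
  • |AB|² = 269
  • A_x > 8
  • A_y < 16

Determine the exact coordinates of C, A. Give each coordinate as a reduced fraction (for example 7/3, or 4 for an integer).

C = (10, 4)
A = (18, 3)

1. A_x = 18  [A = 2·M−B = 2·(13, 19/2)−(8, 16)]
2. A_y = 3  [A = 2·M−B = 2·(13, 19/2)−(8, 16)]
   so A = (18, 3)
3. C_x = 10  [C = 2·N−B = 2·(9, 10)−(8, 16)]
4. C_y = 4  [C = 2·N−B = 2·(9, 10)−(8, 16)]
   so C = (10, 4)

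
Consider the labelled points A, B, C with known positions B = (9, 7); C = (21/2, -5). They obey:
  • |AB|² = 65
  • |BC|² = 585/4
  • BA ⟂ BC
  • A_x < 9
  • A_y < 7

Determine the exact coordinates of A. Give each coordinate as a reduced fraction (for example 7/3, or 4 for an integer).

1. A_x = 1  [[BA ⟂ BC ⇒ 3/2x-12y+141/2=0] ∩ [|A−(9, 7)|²=65]]
2. A_y = 6  [[BA ⟂ BC ⇒ 3/2x-12y+141/2=0] ∩ [|A−(9, 7)|²=65]]
   so A = (1, 6)

A = (1, 6)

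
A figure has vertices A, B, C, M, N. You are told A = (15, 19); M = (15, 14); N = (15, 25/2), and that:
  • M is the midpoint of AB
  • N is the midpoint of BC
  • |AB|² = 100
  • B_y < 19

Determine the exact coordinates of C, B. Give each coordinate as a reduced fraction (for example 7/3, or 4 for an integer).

C = (15, 16)
B = (15, 9)

1. B_x = 15  [B = 2·M−A = 2·(15, 14)−(15, 19)]
2. B_y = 9  [B = 2·M−A = 2·(15, 14)−(15, 19)]
   so B = (15, 9)
3. C_x = 15  [C = 2·N−B = 2·(15, 25/2)−(15, 9)]
4. C_y = 16  [C = 2·N−B = 2·(15, 25/2)−(15, 9)]
   so C = (15, 16)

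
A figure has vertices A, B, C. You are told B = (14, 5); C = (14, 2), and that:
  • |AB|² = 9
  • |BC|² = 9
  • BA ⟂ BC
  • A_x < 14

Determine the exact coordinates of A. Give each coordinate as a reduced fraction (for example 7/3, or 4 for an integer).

1. A_x = 11  [[BA ⟂ BC ⇒ -3y+15=0] ∩ [|A−(14, 5)|²=9]]
2. A_y = 5  [[BA ⟂ BC ⇒ -3y+15=0] ∩ [|A−(14, 5)|²=9]]
   so A = (11, 5)

A = (11, 5)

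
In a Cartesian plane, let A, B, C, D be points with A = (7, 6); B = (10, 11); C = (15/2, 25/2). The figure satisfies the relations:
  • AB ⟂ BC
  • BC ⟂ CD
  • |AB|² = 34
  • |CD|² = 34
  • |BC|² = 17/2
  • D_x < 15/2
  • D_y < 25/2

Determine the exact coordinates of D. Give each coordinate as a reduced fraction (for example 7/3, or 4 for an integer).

1. D_x = 9/2  [[BC ⟂ CD ⇒ -5/2x+3/2y=0] ∩ [|D−(15/2, 25/2)|²=34]]
2. D_y = 15/2  [[BC ⟂ CD ⇒ -5/2x+3/2y=0] ∩ [|D−(15/2, 25/2)|²=34]]
   so D = (9/2, 15/2)

D = (9/2, 15/2)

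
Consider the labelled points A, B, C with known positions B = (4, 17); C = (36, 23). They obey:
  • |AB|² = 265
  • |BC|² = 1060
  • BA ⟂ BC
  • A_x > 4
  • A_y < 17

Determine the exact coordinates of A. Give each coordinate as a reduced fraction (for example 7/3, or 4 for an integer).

A = (7, 1)

1. A_x = 7  [[BA ⟂ BC ⇒ 32x+6y-230=0] ∩ [|A−(4, 17)|²=265]]
2. A_y = 1  [[BA ⟂ BC ⇒ 32x+6y-230=0] ∩ [|A−(4, 17)|²=265]]
   so A = (7, 1)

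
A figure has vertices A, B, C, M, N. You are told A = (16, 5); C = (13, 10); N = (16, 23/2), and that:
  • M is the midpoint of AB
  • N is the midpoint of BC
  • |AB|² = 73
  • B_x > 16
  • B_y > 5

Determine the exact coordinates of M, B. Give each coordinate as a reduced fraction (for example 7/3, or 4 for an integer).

M = (35/2, 9)
B = (19, 13)

1. B_x = 19  [B = 2·N−C = 2·(16, 23/2)−(13, 10)]
2. B_y = 13  [B = 2·N−C = 2·(16, 23/2)−(13, 10)]
   so B = (19, 13)
3. M_x = 35/2  [2·M = A+B = (16, 5)+(19, 13)]
4. M_y = 9  [2·M = A+B = (16, 5)+(19, 13)]
   so M = (35/2, 9)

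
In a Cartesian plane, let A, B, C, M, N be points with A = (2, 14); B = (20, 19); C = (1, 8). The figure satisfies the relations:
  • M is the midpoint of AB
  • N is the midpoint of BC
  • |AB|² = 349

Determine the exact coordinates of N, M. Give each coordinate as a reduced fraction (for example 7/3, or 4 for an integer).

1. M_x = 11  [2·M = A+B = (2, 14)+(20, 19)]
2. M_y = 33/2  [2·M = A+B = (2, 14)+(20, 19)]
   so M = (11, 33/2)
3. N_x = 21/2  [2·N = B+C = (20, 19)+(1, 8)]
4. N_y = 27/2  [2·N = B+C = (20, 19)+(1, 8)]
   so N = (21/2, 27/2)

N = (21/2, 27/2)
M = (11, 33/2)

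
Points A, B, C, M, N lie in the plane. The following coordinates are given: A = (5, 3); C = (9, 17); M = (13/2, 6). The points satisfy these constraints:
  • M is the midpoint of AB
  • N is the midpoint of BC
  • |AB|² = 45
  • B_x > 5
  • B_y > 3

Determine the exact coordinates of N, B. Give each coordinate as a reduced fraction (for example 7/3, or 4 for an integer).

1. B_x = 8  [B = 2·M−A = 2·(13/2, 6)−(5, 3)]
2. B_y = 9  [B = 2·M−A = 2·(13/2, 6)−(5, 3)]
   so B = (8, 9)
3. N_x = 17/2  [2·N = B+C = (8, 9)+(9, 17)]
4. N_y = 13  [2·N = B+C = (8, 9)+(9, 17)]
   so N = (17/2, 13)

N = (17/2, 13)
B = (8, 9)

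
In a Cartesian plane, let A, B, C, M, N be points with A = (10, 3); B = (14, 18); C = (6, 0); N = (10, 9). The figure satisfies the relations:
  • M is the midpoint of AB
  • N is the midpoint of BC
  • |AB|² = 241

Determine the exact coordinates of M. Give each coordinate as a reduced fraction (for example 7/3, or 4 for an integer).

M = (12, 21/2)

1. M_x = 12  [2·M = A+B = (10, 3)+(14, 18)]
2. M_y = 21/2  [2·M = A+B = (10, 3)+(14, 18)]
   so M = (12, 21/2)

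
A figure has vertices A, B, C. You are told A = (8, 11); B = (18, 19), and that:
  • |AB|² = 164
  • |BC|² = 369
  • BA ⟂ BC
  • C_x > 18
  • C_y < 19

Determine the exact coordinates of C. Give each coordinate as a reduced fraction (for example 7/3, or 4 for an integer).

C = (30, 4)

1. C_x = 30  [[BA ⟂ BC ⇒ -10x-8y+332=0] ∩ [|C−(18, 19)|²=369]]
2. C_y = 4  [[BA ⟂ BC ⇒ -10x-8y+332=0] ∩ [|C−(18, 19)|²=369]]
   so C = (30, 4)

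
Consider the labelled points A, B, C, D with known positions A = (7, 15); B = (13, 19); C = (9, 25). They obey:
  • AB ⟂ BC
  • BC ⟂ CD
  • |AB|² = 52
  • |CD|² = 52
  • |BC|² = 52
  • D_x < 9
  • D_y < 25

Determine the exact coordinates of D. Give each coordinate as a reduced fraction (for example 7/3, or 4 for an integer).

1. D_x = 3  [[BC ⟂ CD ⇒ -4x+6y-114=0] ∩ [|D−(9, 25)|²=52]]
2. D_y = 21  [[BC ⟂ CD ⇒ -4x+6y-114=0] ∩ [|D−(9, 25)|²=52]]
   so D = (3, 21)

D = (3, 21)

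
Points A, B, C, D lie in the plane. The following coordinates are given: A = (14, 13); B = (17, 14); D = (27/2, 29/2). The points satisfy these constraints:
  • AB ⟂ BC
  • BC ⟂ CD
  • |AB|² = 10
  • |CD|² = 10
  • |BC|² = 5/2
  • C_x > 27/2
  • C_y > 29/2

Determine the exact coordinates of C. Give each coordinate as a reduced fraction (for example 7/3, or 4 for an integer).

C = (33/2, 31/2)

1. C_x = 33/2  [[AB ⟂ BC ⇒ 3x+1y-65=0] ∩ [|C−(27/2, 29/2)|²=10]]
2. C_y = 31/2  [[AB ⟂ BC ⇒ 3x+1y-65=0] ∩ [|C−(27/2, 29/2)|²=10]]
   so C = (33/2, 31/2)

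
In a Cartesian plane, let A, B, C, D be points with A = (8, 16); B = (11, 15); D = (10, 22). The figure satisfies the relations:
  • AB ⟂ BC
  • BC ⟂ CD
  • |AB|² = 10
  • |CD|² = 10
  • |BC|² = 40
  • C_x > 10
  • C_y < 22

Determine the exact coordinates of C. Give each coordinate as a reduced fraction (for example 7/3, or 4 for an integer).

1. C_x = 13  [[AB ⟂ BC ⇒ 3x-1y-18=0] ∩ [|C−(10, 22)|²=10]]
2. C_y = 21  [[AB ⟂ BC ⇒ 3x-1y-18=0] ∩ [|C−(10, 22)|²=10]]
   so C = (13, 21)

C = (13, 21)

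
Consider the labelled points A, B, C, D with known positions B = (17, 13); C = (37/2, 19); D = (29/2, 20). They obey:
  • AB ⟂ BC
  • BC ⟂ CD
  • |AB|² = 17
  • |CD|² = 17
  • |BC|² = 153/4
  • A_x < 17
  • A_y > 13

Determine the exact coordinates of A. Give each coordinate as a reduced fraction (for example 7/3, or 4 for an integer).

A = (13, 14)

1. A_x = 13  [[AB ⟂ BC ⇒ -3/2x-6y+207/2=0] ∩ [|A−(17, 13)|²=17]]
2. A_y = 14  [[AB ⟂ BC ⇒ -3/2x-6y+207/2=0] ∩ [|A−(17, 13)|²=17]]
   so A = (13, 14)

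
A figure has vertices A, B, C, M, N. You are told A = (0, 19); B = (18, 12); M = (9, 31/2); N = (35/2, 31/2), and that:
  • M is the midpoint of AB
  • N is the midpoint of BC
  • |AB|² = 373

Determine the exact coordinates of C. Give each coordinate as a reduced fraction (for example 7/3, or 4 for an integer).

C = (17, 19)

1. C_x = 17  [C = 2·N−B = 2·(35/2, 31/2)−(18, 12)]
2. C_y = 19  [C = 2·N−B = 2·(35/2, 31/2)−(18, 12)]
   so C = (17, 19)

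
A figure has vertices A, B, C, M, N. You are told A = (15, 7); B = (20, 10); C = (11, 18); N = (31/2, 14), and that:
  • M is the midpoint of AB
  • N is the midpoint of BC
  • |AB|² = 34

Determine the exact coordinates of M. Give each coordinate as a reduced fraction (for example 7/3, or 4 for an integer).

M = (35/2, 17/2)

1. M_x = 35/2  [2·M = A+B = (15, 7)+(20, 10)]
2. M_y = 17/2  [2·M = A+B = (15, 7)+(20, 10)]
   so M = (35/2, 17/2)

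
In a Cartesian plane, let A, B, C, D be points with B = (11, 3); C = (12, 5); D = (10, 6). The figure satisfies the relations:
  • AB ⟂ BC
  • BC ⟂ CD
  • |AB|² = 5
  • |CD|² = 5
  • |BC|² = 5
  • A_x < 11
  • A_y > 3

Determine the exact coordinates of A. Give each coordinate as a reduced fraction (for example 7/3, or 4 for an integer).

A = (9, 4)

1. A_x = 9  [[AB ⟂ BC ⇒ -1x-2y+17=0] ∩ [|A−(11, 3)|²=5]]
2. A_y = 4  [[AB ⟂ BC ⇒ -1x-2y+17=0] ∩ [|A−(11, 3)|²=5]]
   so A = (9, 4)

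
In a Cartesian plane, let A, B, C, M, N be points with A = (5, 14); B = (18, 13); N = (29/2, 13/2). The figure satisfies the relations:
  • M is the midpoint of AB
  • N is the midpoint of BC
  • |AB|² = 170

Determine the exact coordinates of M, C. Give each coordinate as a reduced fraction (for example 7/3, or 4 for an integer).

1. M_x = 23/2  [2·M = A+B = (5, 14)+(18, 13)]
2. M_y = 27/2  [2·M = A+B = (5, 14)+(18, 13)]
   so M = (23/2, 27/2)
3. C_x = 11  [C = 2·N−B = 2·(29/2, 13/2)−(18, 13)]
4. C_y = 0  [C = 2·N−B = 2·(29/2, 13/2)−(18, 13)]
   so C = (11, 0)

M = (23/2, 27/2)
C = (11, 0)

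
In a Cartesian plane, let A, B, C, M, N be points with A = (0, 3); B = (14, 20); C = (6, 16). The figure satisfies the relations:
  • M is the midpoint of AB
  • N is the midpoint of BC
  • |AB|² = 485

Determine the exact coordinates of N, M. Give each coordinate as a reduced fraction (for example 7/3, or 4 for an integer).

N = (10, 18)
M = (7, 23/2)

1. M_x = 7  [2·M = A+B = (0, 3)+(14, 20)]
2. M_y = 23/2  [2·M = A+B = (0, 3)+(14, 20)]
   so M = (7, 23/2)
3. N_x = 10  [2·N = B+C = (14, 20)+(6, 16)]
4. N_y = 18  [2·N = B+C = (14, 20)+(6, 16)]
   so N = (10, 18)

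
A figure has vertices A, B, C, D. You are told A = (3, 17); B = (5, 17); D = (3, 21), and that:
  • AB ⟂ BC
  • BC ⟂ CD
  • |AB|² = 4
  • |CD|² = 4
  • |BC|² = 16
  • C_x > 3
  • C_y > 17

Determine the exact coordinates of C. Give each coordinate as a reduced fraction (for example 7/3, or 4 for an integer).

C = (5, 21)

1. C_x = 5  [[AB ⟂ BC ⇒ 2x-10=0] ∩ [|C−(3, 21)|²=4]]
2. C_y = 21  [[AB ⟂ BC ⇒ 2x-10=0] ∩ [|C−(3, 21)|²=4]]
   so C = (5, 21)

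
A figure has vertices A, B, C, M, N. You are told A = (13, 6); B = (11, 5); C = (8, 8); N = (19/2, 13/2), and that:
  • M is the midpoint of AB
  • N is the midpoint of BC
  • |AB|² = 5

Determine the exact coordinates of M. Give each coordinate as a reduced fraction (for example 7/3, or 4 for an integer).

M = (12, 11/2)

1. M_x = 12  [2·M = A+B = (13, 6)+(11, 5)]
2. M_y = 11/2  [2·M = A+B = (13, 6)+(11, 5)]
   so M = (12, 11/2)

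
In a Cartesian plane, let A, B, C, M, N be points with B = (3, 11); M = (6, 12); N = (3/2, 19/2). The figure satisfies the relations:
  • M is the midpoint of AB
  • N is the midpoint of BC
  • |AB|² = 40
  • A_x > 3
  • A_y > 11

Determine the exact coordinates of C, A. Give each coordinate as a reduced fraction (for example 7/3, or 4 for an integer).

1. A_x = 9  [A = 2·M−B = 2·(6, 12)−(3, 11)]
2. A_y = 13  [A = 2·M−B = 2·(6, 12)−(3, 11)]
   so A = (9, 13)
3. C_x = 0  [C = 2·N−B = 2·(3/2, 19/2)−(3, 11)]
4. C_y = 8  [C = 2·N−B = 2·(3/2, 19/2)−(3, 11)]
   so C = (0, 8)

C = (0, 8)
A = (9, 13)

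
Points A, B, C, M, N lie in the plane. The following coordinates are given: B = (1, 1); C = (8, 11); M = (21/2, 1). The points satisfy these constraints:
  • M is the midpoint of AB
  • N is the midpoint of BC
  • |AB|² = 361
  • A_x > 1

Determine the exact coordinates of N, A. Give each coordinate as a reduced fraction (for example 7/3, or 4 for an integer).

N = (9/2, 6)
A = (20, 1)

1. A_x = 20  [A = 2·M−B = 2·(21/2, 1)−(1, 1)]
2. A_y = 1  [A = 2·M−B = 2·(21/2, 1)−(1, 1)]
   so A = (20, 1)
3. N_x = 9/2  [2·N = B+C = (1, 1)+(8, 11)]
4. N_y = 6  [2·N = B+C = (1, 1)+(8, 11)]
   so N = (9/2, 6)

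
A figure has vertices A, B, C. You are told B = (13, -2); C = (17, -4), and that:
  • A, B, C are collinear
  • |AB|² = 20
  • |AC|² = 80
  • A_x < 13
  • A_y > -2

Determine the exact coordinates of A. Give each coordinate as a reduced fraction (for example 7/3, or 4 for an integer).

A = (9, 0)

1. A_x = 9  [[A, B, C are collinear ⇒ 2x+4y-18=0] ∩ [|A−(13, -2)|²=20]]
2. A_y = 0  [[A, B, C are collinear ⇒ 2x+4y-18=0] ∩ [|A−(13, -2)|²=20]]
   so A = (9, 0)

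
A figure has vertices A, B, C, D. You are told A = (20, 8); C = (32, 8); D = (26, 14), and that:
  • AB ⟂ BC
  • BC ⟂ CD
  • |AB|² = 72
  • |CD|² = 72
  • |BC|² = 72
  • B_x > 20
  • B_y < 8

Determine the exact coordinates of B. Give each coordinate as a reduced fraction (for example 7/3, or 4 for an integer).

1. B_x = 26  [[BC ⟂ CD ⇒ 6x-6y-144=0] ∩ [|B−(20, 8)|²=72]]
2. B_y = 2  [[BC ⟂ CD ⇒ 6x-6y-144=0] ∩ [|B−(20, 8)|²=72]]
   so B = (26, 2)

B = (26, 2)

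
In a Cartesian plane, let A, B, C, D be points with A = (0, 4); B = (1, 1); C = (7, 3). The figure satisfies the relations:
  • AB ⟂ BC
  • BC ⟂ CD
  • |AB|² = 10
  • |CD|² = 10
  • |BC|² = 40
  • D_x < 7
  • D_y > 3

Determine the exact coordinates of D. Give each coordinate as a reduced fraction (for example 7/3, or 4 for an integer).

1. D_x = 6  [[BC ⟂ CD ⇒ 6x+2y-48=0] ∩ [|D−(7, 3)|²=10]]
2. D_y = 6  [[BC ⟂ CD ⇒ 6x+2y-48=0] ∩ [|D−(7, 3)|²=10]]
   so D = (6, 6)

D = (6, 6)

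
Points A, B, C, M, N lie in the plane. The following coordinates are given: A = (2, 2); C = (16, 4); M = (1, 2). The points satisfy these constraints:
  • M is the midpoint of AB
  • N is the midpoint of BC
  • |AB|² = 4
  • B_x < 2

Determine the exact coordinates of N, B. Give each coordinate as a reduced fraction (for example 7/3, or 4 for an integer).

1. B_x = 0  [B = 2·M−A = 2·(1, 2)−(2, 2)]
2. B_y = 2  [B = 2·M−A = 2·(1, 2)−(2, 2)]
   so B = (0, 2)
3. N_x = 8  [2·N = B+C = (0, 2)+(16, 4)]
4. N_y = 3  [2·N = B+C = (0, 2)+(16, 4)]
   so N = (8, 3)

N = (8, 3)
B = (0, 2)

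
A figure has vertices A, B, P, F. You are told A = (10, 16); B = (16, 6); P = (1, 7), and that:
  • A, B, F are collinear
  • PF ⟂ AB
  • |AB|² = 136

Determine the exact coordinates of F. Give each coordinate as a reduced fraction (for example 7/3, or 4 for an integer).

1. F_x = 197/17  [[A, B, F are collinear ⇒ 10x+6y-196=0] ∩ [PF ⟂ AB ⇒ 6x-10y+64=0]]
2. F_y = 227/17  [[A, B, F are collinear ⇒ 10x+6y-196=0] ∩ [PF ⟂ AB ⇒ 6x-10y+64=0]]
   so F = (197/17, 227/17)

F = (197/17, 227/17)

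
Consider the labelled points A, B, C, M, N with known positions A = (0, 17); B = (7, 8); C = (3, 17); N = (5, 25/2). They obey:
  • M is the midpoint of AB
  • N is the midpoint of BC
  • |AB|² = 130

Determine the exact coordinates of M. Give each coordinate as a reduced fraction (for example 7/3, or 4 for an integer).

1. M_x = 7/2  [2·M = A+B = (0, 17)+(7, 8)]
2. M_y = 25/2  [2·M = A+B = (0, 17)+(7, 8)]
   so M = (7/2, 25/2)

M = (7/2, 25/2)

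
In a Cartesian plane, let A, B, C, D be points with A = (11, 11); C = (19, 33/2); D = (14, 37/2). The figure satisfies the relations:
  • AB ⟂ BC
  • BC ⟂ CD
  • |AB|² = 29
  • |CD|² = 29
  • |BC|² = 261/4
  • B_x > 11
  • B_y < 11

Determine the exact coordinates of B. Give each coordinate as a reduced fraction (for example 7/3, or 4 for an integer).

B = (16, 9)

1. B_x = 16  [[BC ⟂ CD ⇒ 5x-2y-62=0] ∩ [|B−(11, 11)|²=29]]
2. B_y = 9  [[BC ⟂ CD ⇒ 5x-2y-62=0] ∩ [|B−(11, 11)|²=29]]
   so B = (16, 9)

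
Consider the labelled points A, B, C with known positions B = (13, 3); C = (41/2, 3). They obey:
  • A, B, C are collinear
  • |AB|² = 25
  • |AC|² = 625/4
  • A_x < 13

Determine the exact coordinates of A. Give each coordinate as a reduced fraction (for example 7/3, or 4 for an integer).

A = (8, 3)

1. A_x = 8  [[A, B, C are collinear ⇒ 15/2y-45/2=0] ∩ [|A−(13, 3)|²=25]]
2. A_y = 3  [[A, B, C are collinear ⇒ 15/2y-45/2=0] ∩ [|A−(13, 3)|²=25]]
   so A = (8, 3)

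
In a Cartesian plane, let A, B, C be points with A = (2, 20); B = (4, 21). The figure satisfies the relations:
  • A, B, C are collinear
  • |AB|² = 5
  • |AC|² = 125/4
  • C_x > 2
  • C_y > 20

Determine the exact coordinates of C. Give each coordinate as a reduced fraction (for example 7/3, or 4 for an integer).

C = (7, 45/2)

1. C_x = 7  [[A, B, C are collinear ⇒ -1x+2y-38=0] ∩ [|C−(2, 20)|²=125/4]]
2. C_y = 45/2  [[A, B, C are collinear ⇒ -1x+2y-38=0] ∩ [|C−(2, 20)|²=125/4]]
   so C = (7, 45/2)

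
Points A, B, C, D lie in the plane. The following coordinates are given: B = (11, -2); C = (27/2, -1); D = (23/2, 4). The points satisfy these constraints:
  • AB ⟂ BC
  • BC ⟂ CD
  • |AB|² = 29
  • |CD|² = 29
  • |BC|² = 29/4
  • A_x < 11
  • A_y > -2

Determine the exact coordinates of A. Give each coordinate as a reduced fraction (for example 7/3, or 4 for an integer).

A = (9, 3)

1. A_x = 9  [[AB ⟂ BC ⇒ -5/2x-1y+51/2=0] ∩ [|A−(11, -2)|²=29]]
2. A_y = 3  [[AB ⟂ BC ⇒ -5/2x-1y+51/2=0] ∩ [|A−(11, -2)|²=29]]
   so A = (9, 3)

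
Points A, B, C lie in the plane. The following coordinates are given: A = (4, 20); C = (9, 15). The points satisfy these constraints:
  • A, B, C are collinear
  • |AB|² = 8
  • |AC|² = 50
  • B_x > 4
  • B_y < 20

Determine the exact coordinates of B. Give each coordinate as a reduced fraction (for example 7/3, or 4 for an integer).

1. B_x = 6  [[A, B, C are collinear ⇒ -5x-5y+120=0] ∩ [|B−(4, 20)|²=8]]
2. B_y = 18  [[A, B, C are collinear ⇒ -5x-5y+120=0] ∩ [|B−(4, 20)|²=8]]
   so B = (6, 18)

B = (6, 18)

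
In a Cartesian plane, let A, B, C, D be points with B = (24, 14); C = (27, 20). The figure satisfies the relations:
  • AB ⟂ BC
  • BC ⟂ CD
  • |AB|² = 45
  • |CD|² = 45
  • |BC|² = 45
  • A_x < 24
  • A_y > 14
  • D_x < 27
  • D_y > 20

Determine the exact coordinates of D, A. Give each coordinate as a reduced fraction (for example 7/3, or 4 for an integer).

D = (21, 23)
A = (18, 17)

1. D_x = 21  [[BC ⟂ CD ⇒ 3x+6y-201=0] ∩ [|D−(27, 20)|²=45]]
2. D_y = 23  [[BC ⟂ CD ⇒ 3x+6y-201=0] ∩ [|D−(27, 20)|²=45]]
   so D = (21, 23)
3. A_x = 18  [[AB ⟂ BC ⇒ -3x-6y+156=0] ∩ [|A−(24, 14)|²=45]]
4. A_y = 17  [[AB ⟂ BC ⇒ -3x-6y+156=0] ∩ [|A−(24, 14)|²=45]]
   so A = (18, 17)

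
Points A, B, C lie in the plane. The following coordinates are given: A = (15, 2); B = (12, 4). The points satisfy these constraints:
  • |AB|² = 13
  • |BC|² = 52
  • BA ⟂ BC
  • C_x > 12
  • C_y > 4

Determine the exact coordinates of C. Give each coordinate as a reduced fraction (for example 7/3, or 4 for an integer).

C = (16, 10)

1. C_x = 16  [[BA ⟂ BC ⇒ 3x-2y-28=0] ∩ [|C−(12, 4)|²=52]]
2. C_y = 10  [[BA ⟂ BC ⇒ 3x-2y-28=0] ∩ [|C−(12, 4)|²=52]]
   so C = (16, 10)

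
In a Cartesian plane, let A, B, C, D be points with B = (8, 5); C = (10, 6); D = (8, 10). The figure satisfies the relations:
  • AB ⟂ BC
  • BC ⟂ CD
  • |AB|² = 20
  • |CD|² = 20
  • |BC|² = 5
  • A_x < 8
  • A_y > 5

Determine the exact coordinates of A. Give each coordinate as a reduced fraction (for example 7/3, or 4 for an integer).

1. A_x = 6  [[AB ⟂ BC ⇒ -2x-1y+21=0] ∩ [|A−(8, 5)|²=20]]
2. A_y = 9  [[AB ⟂ BC ⇒ -2x-1y+21=0] ∩ [|A−(8, 5)|²=20]]
   so A = (6, 9)

A = (6, 9)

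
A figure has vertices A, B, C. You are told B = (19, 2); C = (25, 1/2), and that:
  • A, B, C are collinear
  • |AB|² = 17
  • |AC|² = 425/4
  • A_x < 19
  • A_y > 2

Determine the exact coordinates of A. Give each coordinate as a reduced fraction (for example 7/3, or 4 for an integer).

A = (15, 3)

1. A_x = 15  [[A, B, C are collinear ⇒ 3/2x+6y-81/2=0] ∩ [|A−(19, 2)|²=17]]
2. A_y = 3  [[A, B, C are collinear ⇒ 3/2x+6y-81/2=0] ∩ [|A−(19, 2)|²=17]]
   so A = (15, 3)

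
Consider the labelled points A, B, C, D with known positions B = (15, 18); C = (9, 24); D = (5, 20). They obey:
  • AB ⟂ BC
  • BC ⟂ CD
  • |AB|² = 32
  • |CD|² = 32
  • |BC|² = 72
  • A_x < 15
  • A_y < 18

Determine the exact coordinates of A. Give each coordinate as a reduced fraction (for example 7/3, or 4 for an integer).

A = (11, 14)

1. A_x = 11  [[AB ⟂ BC ⇒ 6x-6y+18=0] ∩ [|A−(15, 18)|²=32]]
2. A_y = 14  [[AB ⟂ BC ⇒ 6x-6y+18=0] ∩ [|A−(15, 18)|²=32]]
   so A = (11, 14)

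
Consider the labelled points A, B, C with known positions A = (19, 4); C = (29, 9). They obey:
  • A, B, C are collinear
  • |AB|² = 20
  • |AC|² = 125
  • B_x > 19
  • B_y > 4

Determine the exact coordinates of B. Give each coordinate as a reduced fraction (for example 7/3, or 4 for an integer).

B = (23, 6)

1. B_x = 23  [[A, B, C are collinear ⇒ 5x-10y-55=0] ∩ [|B−(19, 4)|²=20]]
2. B_y = 6  [[A, B, C are collinear ⇒ 5x-10y-55=0] ∩ [|B−(19, 4)|²=20]]
   so B = (23, 6)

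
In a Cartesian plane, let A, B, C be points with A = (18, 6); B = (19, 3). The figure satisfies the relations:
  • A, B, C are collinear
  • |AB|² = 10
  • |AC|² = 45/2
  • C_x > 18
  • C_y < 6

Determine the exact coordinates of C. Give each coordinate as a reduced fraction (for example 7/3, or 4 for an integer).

C = (39/2, 3/2)

1. C_x = 39/2  [[A, B, C are collinear ⇒ 3x+1y-60=0] ∩ [|C−(18, 6)|²=45/2]]
2. C_y = 3/2  [[A, B, C are collinear ⇒ 3x+1y-60=0] ∩ [|C−(18, 6)|²=45/2]]
   so C = (39/2, 3/2)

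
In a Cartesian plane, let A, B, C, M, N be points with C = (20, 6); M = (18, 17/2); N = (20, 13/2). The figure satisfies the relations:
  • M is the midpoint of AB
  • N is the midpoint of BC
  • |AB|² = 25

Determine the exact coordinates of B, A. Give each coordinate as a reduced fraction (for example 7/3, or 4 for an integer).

B = (20, 7)
A = (16, 10)

1. B_x = 20  [B = 2·N−C = 2·(20, 13/2)−(20, 6)]
2. B_y = 7  [B = 2·N−C = 2·(20, 13/2)−(20, 6)]
   so B = (20, 7)
3. A_x = 16  [A = 2·M−B = 2·(18, 17/2)−(20, 7)]
4. A_y = 10  [A = 2·M−B = 2·(18, 17/2)−(20, 7)]
   so A = (16, 10)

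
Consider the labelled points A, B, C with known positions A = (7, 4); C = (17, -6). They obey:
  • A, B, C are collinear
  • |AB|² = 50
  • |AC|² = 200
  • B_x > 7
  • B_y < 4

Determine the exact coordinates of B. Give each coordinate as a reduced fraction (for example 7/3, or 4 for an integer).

1. B_x = 12  [[A, B, C are collinear ⇒ -10x-10y+110=0] ∩ [|B−(7, 4)|²=50]]
2. B_y = -1  [[A, B, C are collinear ⇒ -10x-10y+110=0] ∩ [|B−(7, 4)|²=50]]
   so B = (12, -1)

B = (12, -1)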